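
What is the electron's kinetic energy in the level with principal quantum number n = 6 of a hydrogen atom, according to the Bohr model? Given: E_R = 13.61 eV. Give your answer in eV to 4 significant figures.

For a Coulomb orbit the virial theorem gives K = −E_n.
E_n = −E_R·Z²/n², so K = E_R·Z²/n² = 13.61 × 1²/6² = 0.3781 eV

0.3781 eV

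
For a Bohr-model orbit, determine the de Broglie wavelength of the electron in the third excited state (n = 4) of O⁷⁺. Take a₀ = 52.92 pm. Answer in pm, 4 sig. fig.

166.3 pm

The Bohr quantisation condition is nλ = 2πr_n.
r_n = n²a₀/Z = 105.8 pm
λ = 2πr_n/n = 2π·105.8/4 = 166.3 pm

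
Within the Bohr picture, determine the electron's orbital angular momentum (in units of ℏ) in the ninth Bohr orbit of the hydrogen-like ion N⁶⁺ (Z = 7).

9

L_n = nℏ, so L/ℏ = n = 9.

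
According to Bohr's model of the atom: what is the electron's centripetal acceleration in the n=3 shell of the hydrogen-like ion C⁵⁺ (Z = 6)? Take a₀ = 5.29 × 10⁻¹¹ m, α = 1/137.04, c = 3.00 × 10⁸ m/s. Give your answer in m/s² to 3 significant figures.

r = n²a₀/Z = 7.94 × 10⁻¹¹ m, v = Zαc/n = 4.38 × 10⁶ m/s
a = v²/r = (4.38 × 10⁶)² / 7.94 × 10⁻¹¹ = 2.42 × 10²³ m/s²

2.42 × 10²³ m/s²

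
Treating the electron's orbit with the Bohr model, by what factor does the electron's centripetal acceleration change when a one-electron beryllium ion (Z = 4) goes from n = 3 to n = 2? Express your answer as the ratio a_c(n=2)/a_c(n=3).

a_c ∝ Z^3 · n^-4; with Z fixed, a_c ∝ n^-4.
a_c(n=2)/a_c(n=3) = (2/3)^-4 = 81/16

81/16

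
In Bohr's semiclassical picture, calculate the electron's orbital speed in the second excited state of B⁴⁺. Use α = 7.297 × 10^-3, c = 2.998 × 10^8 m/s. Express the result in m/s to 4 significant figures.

v_n = Zαc/n = 5 × 0.007297 × 2.998 × 10^8 / 3
    = 3.646 × 10^6 m/s

3.646 × 10^6 m/s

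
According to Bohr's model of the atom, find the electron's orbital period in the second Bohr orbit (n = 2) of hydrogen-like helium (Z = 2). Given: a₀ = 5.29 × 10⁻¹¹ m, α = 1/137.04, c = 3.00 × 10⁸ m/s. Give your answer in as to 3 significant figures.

r = n²a₀/Z = 2²·5.29 × 10⁻¹¹/2 = 1.06 × 10⁻¹⁰ m
v = Zαc/n = 2·0.00730·3.00 × 10⁸/2 = 2.19 × 10⁶ m/s
T = 2πr/v = 3.04 × 10⁻¹⁶ s = 304 as

304 as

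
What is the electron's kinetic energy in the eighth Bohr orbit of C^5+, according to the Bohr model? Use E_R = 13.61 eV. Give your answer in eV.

For a Coulomb orbit the virial theorem gives K = −E_n.
E_n = −E_R·Z²/n², so K = E_R·Z²/n² = 13.61 × 6²/8² = 7.656 eV

7.656 eV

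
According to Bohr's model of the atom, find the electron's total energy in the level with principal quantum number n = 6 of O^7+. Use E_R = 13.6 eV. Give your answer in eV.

-24.2 eV

E_n = −E_R·Z²/n² = −13.6 × 8²/6² = -24.2 eV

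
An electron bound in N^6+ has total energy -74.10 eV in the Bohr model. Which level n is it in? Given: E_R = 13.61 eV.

E_n = −E_R Z²/n² ⇒ n² = E_R Z²/(−E_n) = 13.61 × 7² / 74.10 ≈ 9.00
n = 3

3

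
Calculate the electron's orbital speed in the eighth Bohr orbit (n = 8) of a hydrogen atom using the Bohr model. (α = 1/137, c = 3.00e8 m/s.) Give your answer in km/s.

v_n = Zαc/n = 1 × 0.00730 × 3.00e8 / 8
    = 274 km/s

274 km/s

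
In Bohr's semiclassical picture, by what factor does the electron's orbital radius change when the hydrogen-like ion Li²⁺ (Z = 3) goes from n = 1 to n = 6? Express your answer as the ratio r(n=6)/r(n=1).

r ∝ Z^-1 · n^2; with Z fixed, r ∝ n^2.
r(n=6)/r(n=1) = (6/1)^2 = 36

36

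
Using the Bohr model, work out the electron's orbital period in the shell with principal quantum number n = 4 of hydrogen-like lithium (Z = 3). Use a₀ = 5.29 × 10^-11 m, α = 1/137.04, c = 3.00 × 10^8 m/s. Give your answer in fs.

r = n²a₀/Z = 4²·5.29 × 10^-11/3 = 2.82 × 10^-10 m
v = Zαc/n = 3·0.00730·3.00 × 10^8/4 = 1.64 × 10^6 m/s
T = 2πr/v = 1.08 × 10^-15 s = 1.08 fs

1.08 fs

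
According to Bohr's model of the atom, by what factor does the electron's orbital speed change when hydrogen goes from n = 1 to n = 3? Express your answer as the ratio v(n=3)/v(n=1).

v ∝ Z^1 · n^-1; with Z fixed, v ∝ n^-1.
v(n=3)/v(n=1) = (3/1)^-1 = 1/3

1/3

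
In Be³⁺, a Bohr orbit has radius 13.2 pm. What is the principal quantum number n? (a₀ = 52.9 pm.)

r_n = n²a₀/Z ⇒ n² = rZ/a₀ = 13.2 × 4 / 52.9 ≈ 1.00
n = 1

1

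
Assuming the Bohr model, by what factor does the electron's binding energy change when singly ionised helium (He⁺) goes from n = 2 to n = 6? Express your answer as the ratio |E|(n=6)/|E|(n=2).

|E| ∝ Z^2 · n^-2; with Z fixed, |E| ∝ n^-2.
|E|(n=6)/|E|(n=2) = (6/2)^-2 = 1/9

1/9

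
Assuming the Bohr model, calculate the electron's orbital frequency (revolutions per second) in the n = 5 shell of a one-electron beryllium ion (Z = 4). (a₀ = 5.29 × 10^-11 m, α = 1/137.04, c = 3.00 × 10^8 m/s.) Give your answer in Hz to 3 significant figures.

r = n²a₀/Z = 3.31 × 10^-10 m, v = Zαc/n = 1.75 × 10^6 m/s
f = v/(2πr) = 8.43 × 10^14 Hz

8.43 × 10^14 Hz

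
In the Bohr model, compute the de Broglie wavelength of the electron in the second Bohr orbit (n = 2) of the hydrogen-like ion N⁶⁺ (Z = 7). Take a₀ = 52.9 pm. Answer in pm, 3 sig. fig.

The Bohr quantisation condition is nλ = 2πr_n.
r_n = n²a₀/Z = 30.2 pm
λ = 2πr_n/n = 2π·30.2/2 = 95.0 pm

95.0 pm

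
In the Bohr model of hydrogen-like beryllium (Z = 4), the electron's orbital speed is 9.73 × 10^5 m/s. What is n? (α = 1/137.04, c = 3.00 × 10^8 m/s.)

9

v_n = Zαc/n ⇒ n = Zαc/v = 4 × 0.00730 × 3.00 × 10^8 / 9.73 × 10^5 ≈ 9.00
n = 9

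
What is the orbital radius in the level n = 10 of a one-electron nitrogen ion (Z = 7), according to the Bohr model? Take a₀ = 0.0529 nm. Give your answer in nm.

0.756 nm

r_n = n²a₀/Z = 10² × 0.0529 / 7
    = 100 × 0.0529 / 7 = 0.756 nm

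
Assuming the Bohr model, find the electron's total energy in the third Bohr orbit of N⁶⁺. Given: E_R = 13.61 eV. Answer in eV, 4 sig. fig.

E_n = −E_R·Z²/n² = −13.61 × 7²/3² = -74.10 eV

-74.10 eV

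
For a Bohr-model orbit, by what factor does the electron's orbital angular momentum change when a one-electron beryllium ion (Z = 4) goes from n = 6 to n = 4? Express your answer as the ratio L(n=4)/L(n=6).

L = nℏ depends only on n, so L ∝ n.
L(n=4)/L(n=6) = (4/6)^1 = 2/3

2/3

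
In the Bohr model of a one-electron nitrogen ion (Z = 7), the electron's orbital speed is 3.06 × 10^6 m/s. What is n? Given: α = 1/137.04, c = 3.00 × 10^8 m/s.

v_n = Zαc/n ⇒ n = Zαc/v = 7 × 0.00730 × 3.00 × 10^8 / 3.06 × 10^6 ≈ 5.01
n = 5

5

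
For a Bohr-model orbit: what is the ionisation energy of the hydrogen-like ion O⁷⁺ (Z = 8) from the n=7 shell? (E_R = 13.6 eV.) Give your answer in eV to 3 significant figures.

17.8 eV

E_n = −E_R·Z²/n² = −13.6 × 8²/7² eV = -17.8 eV
Ionisation energy = −E_n = 17.8 eV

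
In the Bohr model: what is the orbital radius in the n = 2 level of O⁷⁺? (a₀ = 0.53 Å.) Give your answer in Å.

r_n = n²a₀/Z = 2² × 0.53 / 8
    = 4 × 0.53 / 8 = 0.27 Å

0.27 Å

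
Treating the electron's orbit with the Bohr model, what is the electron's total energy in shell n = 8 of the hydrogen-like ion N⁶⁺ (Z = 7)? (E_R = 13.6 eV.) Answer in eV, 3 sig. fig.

-10.4 eV

E_n = −E_R·Z²/n² = −13.6 × 7²/8² = -10.4 eV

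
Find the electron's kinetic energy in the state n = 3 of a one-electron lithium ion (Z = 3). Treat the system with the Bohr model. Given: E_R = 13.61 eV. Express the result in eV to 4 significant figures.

For a Coulomb orbit the virial theorem gives K = −E_n.
E_n = −E_R·Z²/n², so K = E_R·Z²/n² = 13.61 × 3²/3² = 13.61 eV

13.61 eV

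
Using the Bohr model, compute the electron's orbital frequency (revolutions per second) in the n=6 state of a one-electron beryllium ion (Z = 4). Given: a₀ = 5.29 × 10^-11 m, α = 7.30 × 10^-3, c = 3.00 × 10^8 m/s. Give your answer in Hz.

4.88 × 10^14 Hz

r = n²a₀/Z = 4.76 × 10^-10 m, v = Zαc/n = 1.46 × 10^6 m/s
f = v/(2πr) = 4.88 × 10^14 Hz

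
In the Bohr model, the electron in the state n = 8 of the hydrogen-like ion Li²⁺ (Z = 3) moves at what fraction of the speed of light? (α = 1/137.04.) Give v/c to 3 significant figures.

0.00274

v_n = Zαc/n, so v/c = Zα/n = 3 × 0.00730 / 8 = 0.00274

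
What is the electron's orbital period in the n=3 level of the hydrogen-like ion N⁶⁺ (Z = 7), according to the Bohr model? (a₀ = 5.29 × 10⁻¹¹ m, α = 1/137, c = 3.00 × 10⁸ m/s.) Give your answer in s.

r = n²a₀/Z = 3²·5.29 × 10⁻¹¹/7 = 6.80 × 10⁻¹¹ m
v = Zαc/n = 7·0.00730·3.00 × 10⁸/3 = 5.11 × 10⁶ m/s
T = 2πr/v = 8.36 × 10⁻¹⁷ s

8.36 × 10⁻¹⁷ s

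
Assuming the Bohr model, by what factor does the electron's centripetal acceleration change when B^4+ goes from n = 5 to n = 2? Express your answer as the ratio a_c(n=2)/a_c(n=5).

625/16

a_c ∝ Z^3 · n^-4; with Z fixed, a_c ∝ n^-4.
a_c(n=2)/a_c(n=5) = (2/5)^-4 = 625/16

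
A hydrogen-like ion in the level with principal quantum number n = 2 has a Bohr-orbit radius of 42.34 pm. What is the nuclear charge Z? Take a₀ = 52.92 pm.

5

r_n = n²a₀/Z ⇒ Z = n²a₀/r = 2² × 52.92 / 42.34 ≈ 5.00
Z = 5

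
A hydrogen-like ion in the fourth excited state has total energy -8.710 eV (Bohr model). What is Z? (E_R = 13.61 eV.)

E_n = −E_R Z²/n² ⇒ Z² = −E_n n²/E_R = 8.710 × 5² / 13.61 ≈ 16.00
Z = 4

4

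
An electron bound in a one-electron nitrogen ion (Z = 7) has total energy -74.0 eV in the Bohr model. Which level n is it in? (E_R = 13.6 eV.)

E_n = −E_R Z²/n² ⇒ n² = E_R Z²/(−E_n) = 13.6 × 7² / 74.0 ≈ 9.01
n = 3

3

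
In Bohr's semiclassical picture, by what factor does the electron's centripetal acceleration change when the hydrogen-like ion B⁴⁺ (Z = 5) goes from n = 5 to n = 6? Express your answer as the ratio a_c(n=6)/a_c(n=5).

625/1296

a_c ∝ Z^3 · n^-4; with Z fixed, a_c ∝ n^-4.
a_c(n=6)/a_c(n=5) = (6/5)^-4 = 625/1296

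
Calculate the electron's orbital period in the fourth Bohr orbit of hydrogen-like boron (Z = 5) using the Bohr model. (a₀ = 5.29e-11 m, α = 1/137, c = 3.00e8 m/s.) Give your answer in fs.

r = n²a₀/Z = 4²·5.29e-11/5 = 1.69e-10 m
v = Zαc/n = 5·0.00730·3.00e8/4 = 2.74e6 m/s
T = 2πr/v = 3.89e-16 s = 0.389 fs

0.389 fs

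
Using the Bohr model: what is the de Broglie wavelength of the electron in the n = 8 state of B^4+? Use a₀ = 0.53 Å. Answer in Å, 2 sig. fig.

The Bohr quantisation condition is nλ = 2πr_n.
r_n = n²a₀/Z = 6.8 Å
λ = 2πr_n/n = 2π·6.8/8 = 5.3 Å

5.3 Å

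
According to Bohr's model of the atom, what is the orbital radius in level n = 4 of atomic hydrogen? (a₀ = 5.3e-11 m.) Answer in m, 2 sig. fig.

8.5e-10 m

r_n = n²a₀/Z = 4² × 5.3e-11 / 1
    = 16 × 5.3e-11 / 1 = 8.5e-10 m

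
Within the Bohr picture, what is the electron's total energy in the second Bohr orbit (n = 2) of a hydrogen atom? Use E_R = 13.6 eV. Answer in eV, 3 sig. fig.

-3.40 eV

E_n = −E_R·Z²/n² = −13.6 × 1²/2² = -3.40 eV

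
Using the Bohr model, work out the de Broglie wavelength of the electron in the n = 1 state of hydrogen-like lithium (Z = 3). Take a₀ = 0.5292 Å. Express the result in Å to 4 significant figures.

1.108 Å

The Bohr quantisation condition is nλ = 2πr_n.
r_n = n²a₀/Z = 0.1764 Å
λ = 2πr_n/n = 2π·0.1764/1 = 1.108 Å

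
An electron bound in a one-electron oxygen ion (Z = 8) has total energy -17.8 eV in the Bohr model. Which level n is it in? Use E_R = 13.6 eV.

E_n = −E_R Z²/n² ⇒ n² = E_R Z²/(−E_n) = 13.6 × 8² / 17.8 ≈ 48.90
n = 7

7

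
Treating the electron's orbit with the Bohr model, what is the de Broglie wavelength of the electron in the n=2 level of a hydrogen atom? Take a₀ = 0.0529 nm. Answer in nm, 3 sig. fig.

0.665 nm

The Bohr quantisation condition is nλ = 2πr_n.
r_n = n²a₀/Z = 0.212 nm
λ = 2πr_n/n = 2π·0.212/2 = 0.665 nm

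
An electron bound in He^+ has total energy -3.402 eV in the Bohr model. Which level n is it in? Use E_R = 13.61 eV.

E_n = −E_R Z²/n² ⇒ n² = E_R Z²/(−E_n) = 13.61 × 2² / 3.402 ≈ 16.00
n = 4

4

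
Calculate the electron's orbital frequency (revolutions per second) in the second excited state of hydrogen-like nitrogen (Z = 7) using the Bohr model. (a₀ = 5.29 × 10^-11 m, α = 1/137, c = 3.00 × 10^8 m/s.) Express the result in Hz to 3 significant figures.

r = n²a₀/Z = 6.80 × 10^-11 m, v = Zαc/n = 5.11 × 10^6 m/s
f = v/(2πr) = 1.20 × 10^16 Hz

1.20 × 10^16 Hz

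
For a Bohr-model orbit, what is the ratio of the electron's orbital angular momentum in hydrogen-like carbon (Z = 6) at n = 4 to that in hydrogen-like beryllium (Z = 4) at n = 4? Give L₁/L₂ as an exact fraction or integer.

1

L = nℏ is independent of Z.
L₁/L₂ = n₁/n₂ = 4/4 = 1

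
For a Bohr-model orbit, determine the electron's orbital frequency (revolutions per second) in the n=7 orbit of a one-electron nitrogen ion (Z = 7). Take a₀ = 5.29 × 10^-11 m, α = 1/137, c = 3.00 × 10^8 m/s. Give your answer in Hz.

r = n²a₀/Z = 3.70 × 10^-10 m, v = Zαc/n = 2.19 × 10^6 m/s
f = v/(2πr) = 9.41 × 10^14 Hz

9.41 × 10^14 Hz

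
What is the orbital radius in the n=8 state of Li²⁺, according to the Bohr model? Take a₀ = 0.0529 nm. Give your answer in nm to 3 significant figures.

1.13 nm

r_n = n²a₀/Z = 8² × 0.0529 / 3
    = 64 × 0.0529 / 3 = 1.13 nm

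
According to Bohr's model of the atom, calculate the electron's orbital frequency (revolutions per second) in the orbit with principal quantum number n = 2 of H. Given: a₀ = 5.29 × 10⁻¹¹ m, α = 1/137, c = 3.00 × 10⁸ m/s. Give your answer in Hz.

r = n²a₀/Z = 2.12 × 10⁻¹⁰ m, v = Zαc/n = 1.09 × 10⁶ m/s
f = v/(2πr) = 8.24 × 10¹⁴ Hz

8.24 × 10¹⁴ Hz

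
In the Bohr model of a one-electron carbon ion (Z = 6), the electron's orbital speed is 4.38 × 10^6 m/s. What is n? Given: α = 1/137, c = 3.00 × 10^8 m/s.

v_n = Zαc/n ⇒ n = Zαc/v = 6 × 0.00730 × 3.00 × 10^8 / 4.38 × 10^6 ≈ 3.00
n = 3

3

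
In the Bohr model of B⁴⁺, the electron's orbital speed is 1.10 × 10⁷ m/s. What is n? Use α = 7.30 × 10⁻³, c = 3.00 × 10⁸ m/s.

v_n = Zαc/n ⇒ n = Zαc/v = 5 × 0.00730 × 3.00 × 10⁸ / 1.10 × 10⁷ ≈ 1.00
n = 1

1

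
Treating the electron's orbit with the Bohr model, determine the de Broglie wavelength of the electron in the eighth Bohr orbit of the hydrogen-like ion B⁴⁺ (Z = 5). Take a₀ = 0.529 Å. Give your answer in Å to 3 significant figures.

5.32 Å

The Bohr quantisation condition is nλ = 2πr_n.
r_n = n²a₀/Z = 6.77 Å
λ = 2πr_n/n = 2π·6.77/8 = 5.32 Å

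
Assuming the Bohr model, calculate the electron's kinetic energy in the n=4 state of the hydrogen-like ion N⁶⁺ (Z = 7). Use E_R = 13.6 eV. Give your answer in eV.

41.6 eV

For a Coulomb orbit the virial theorem gives K = −E_n.
E_n = −E_R·Z²/n², so K = E_R·Z²/n² = 13.6 × 7²/4² = 41.6 eV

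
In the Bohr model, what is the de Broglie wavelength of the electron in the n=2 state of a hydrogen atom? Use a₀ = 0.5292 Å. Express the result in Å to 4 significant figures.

The Bohr quantisation condition is nλ = 2πr_n.
r_n = n²a₀/Z = 2.117 Å
λ = 2πr_n/n = 2π·2.117/2 = 6.650 Å

6.650 Å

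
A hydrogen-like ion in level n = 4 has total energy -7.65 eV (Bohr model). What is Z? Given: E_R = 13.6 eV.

E_n = −E_R Z²/n² ⇒ Z² = −E_n n²/E_R = 7.65 × 4² / 13.6 ≈ 9.00
Z = 3

3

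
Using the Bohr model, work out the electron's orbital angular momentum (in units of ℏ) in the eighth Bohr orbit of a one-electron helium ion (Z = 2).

8

L_n = nℏ, so L/ℏ = n = 8.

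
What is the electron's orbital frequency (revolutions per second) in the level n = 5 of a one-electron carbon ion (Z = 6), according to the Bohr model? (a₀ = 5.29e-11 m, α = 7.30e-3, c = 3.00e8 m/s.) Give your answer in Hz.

1.90e15 Hz

r = n²a₀/Z = 2.20e-10 m, v = Zαc/n = 2.63e6 m/s
f = v/(2πr) = 1.90e15 Hz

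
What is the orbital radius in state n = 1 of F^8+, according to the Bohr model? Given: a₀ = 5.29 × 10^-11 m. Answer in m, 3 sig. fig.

5.88 × 10^-12 m

r_n = n²a₀/Z = 1² × 5.29 × 10^-11 / 9
    = 1 × 5.29 × 10^-11 / 9 = 5.88 × 10^-12 m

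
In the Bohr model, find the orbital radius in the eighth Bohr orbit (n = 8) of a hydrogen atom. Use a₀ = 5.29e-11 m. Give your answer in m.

3.39e-9 m

r_n = n²a₀/Z = 8² × 5.29e-11 / 1
    = 64 × 5.29e-11 / 1 = 3.39e-9 m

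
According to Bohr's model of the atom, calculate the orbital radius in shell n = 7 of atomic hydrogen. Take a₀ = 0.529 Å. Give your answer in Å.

25.9 Å

r_n = n²a₀/Z = 7² × 0.529 / 1
    = 49 × 0.529 / 1 = 25.9 Å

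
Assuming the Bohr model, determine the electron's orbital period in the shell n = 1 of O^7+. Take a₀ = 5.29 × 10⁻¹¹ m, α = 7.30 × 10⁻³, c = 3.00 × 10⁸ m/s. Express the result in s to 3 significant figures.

r = n²a₀/Z = 1²·5.29 × 10⁻¹¹/8 = 6.61 × 10⁻¹² m
v = Zαc/n = 8·0.00730·3.00 × 10⁸/1 = 1.75 × 10⁷ m/s
T = 2πr/v = 2.37 × 10⁻¹⁸ s

2.37 × 10⁻¹⁸ s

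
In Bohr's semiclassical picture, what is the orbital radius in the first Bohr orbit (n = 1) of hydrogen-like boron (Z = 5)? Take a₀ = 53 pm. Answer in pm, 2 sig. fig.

11 pm

r_n = n²a₀/Z = 1² × 53 / 5
    = 1 × 53 / 5 = 11 pm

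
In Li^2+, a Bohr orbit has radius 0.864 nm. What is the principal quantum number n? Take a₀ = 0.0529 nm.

7

r_n = n²a₀/Z ⇒ n² = rZ/a₀ = 0.864 × 3 / 0.0529 ≈ 49.00
n = 7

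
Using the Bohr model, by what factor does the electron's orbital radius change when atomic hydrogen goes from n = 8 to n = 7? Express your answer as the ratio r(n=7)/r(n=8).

r ∝ Z^-1 · n^2; with Z fixed, r ∝ n^2.
r(n=7)/r(n=8) = (7/8)^2 = 49/64

49/64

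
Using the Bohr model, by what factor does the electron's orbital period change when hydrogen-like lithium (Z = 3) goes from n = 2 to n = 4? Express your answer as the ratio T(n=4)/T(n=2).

8

T ∝ Z^-2 · n^3; with Z fixed, T ∝ n^3.
T(n=4)/T(n=2) = (4/2)^3 = 8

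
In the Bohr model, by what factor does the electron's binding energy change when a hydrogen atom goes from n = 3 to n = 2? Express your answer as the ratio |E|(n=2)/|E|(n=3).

|E| ∝ Z^2 · n^-2; with Z fixed, |E| ∝ n^-2.
|E|(n=2)/|E|(n=3) = (2/3)^-2 = 9/4

9/4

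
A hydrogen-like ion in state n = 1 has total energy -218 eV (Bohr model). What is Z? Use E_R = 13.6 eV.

4

E_n = −E_R Z²/n² ⇒ Z² = −E_n n²/E_R = 218 × 1² / 13.6 ≈ 16.03
Z = 4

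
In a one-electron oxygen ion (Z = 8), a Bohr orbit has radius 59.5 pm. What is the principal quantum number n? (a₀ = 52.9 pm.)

r_n = n²a₀/Z ⇒ n² = rZ/a₀ = 59.5 × 8 / 52.9 ≈ 9.00
n = 3

3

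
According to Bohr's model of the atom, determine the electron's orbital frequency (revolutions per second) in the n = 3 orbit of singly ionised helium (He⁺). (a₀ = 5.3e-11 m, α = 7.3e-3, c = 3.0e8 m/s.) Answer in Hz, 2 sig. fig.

9.7e14 Hz

r = n²a₀/Z = 2.4e-10 m, v = Zαc/n = 1.5e6 m/s
f = v/(2πr) = 9.7e14 Hz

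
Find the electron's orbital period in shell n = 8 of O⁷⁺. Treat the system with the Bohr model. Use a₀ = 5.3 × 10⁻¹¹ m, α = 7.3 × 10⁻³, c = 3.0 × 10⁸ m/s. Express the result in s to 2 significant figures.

r = n²a₀/Z = 8²·5.3 × 10⁻¹¹/8 = 4.2 × 10⁻¹⁰ m
v = Zαc/n = 8·0.0073·3.0 × 10⁸/8 = 2.2 × 10⁶ m/s
T = 2πr/v = 1.2 × 10⁻¹⁵ s

1.2 × 10⁻¹⁵ s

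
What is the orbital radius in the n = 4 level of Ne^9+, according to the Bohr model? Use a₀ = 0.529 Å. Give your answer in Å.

r_n = n²a₀/Z = 4² × 0.529 / 10
    = 16 × 0.529 / 10 = 0.846 Å

0.846 Å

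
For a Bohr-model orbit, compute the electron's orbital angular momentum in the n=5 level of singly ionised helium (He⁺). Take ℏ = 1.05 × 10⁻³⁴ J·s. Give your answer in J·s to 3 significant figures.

L_n = nℏ = 5 × 1.05 × 10⁻³⁴ = 5.25 × 10⁻³⁴ J·s

5.25 × 10⁻³⁴ J·s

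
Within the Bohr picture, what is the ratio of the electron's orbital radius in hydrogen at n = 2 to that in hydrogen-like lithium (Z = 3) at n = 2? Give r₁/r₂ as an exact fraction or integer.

r ∝ Z^-1 · n^2
r₁/r₂ = (1/3)^-1 · (2/2)^2 = 3

3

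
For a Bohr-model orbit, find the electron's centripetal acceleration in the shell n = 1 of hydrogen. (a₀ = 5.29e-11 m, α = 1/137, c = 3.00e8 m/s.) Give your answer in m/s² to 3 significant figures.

9.06e22 m/s²

r = n²a₀/Z = 5.29e-11 m, v = Zαc/n = 2.19e6 m/s
a = v²/r = (2.19e6)² / 5.29e-11 = 9.06e22 m/s²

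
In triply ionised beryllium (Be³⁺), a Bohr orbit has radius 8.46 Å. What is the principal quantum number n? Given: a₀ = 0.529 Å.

8

r_n = n²a₀/Z ⇒ n² = rZ/a₀ = 8.46 × 4 / 0.529 ≈ 63.97
n = 8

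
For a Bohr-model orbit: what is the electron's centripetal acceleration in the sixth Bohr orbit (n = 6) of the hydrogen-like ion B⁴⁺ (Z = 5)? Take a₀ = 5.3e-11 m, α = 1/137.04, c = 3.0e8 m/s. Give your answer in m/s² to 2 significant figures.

r = n²a₀/Z = 3.8e-10 m, v = Zαc/n = 1.8e6 m/s
a = v²/r = (1.8e6)² / 3.8e-10 = 8.7e21 m/s²

8.7e21 m/s²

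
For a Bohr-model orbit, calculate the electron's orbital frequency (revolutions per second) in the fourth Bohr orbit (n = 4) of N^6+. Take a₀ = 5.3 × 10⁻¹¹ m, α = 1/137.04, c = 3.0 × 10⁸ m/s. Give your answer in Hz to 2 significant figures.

r = n²a₀/Z = 1.2 × 10⁻¹⁰ m, v = Zαc/n = 3.8 × 10⁶ m/s
f = v/(2πr) = 5.0 × 10¹⁵ Hz

5.0 × 10¹⁵ Hz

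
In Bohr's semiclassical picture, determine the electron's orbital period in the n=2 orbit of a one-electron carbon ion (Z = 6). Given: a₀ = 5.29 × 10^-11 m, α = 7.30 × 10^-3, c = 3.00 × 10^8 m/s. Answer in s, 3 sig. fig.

r = n²a₀/Z = 2²·5.29 × 10^-11/6 = 3.53 × 10^-11 m
v = Zαc/n = 6·0.00730·3.00 × 10^8/2 = 6.57 × 10^6 m/s
T = 2πr/v = 3.37 × 10^-17 s

3.37 × 10^-17 s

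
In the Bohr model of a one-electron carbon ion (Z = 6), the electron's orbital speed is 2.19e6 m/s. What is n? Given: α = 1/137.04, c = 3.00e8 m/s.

v_n = Zαc/n ⇒ n = Zαc/v = 6 × 0.00730 × 3.00e8 / 2.19e6 ≈ 6.00
n = 6

6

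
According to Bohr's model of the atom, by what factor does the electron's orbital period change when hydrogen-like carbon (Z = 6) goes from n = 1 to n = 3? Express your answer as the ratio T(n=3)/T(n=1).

T ∝ Z^-2 · n^3; with Z fixed, T ∝ n^3.
T(n=3)/T(n=1) = (3/1)^3 = 27

27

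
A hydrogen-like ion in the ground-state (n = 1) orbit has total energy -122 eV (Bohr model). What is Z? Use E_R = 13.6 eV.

3

E_n = −E_R Z²/n² ⇒ Z² = −E_n n²/E_R = 122 × 1² / 13.6 ≈ 8.97
Z = 3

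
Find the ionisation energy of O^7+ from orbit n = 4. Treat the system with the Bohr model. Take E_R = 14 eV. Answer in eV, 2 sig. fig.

E_n = −E_R·Z²/n² = −14 × 8²/4² eV = -56 eV
Ionisation energy = −E_n = 56 eV

56 eV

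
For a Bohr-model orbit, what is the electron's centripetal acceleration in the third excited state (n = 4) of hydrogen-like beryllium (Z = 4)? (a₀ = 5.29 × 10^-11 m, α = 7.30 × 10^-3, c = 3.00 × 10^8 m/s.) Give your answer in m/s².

r = n²a₀/Z = 2.12 × 10^-10 m, v = Zαc/n = 2.19 × 10^6 m/s
a = v²/r = (2.19 × 10^6)² / 2.12 × 10^-10 = 2.27 × 10^22 m/s²

2.27 × 10^22 m/s²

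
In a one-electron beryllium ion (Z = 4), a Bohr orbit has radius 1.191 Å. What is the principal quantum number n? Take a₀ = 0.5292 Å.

3

r_n = n²a₀/Z ⇒ n² = rZ/a₀ = 1.191 × 4 / 0.5292 ≈ 9.00
n = 3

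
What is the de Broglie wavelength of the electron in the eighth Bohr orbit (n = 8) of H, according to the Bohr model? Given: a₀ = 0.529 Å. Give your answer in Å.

26.6 Å

The Bohr quantisation condition is nλ = 2πr_n.
r_n = n²a₀/Z = 33.9 Å
λ = 2πr_n/n = 2π·33.9/8 = 26.6 Å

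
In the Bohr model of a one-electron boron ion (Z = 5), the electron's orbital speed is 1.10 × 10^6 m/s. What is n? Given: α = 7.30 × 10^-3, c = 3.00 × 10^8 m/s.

10

v_n = Zαc/n ⇒ n = Zαc/v = 5 × 0.00730 × 3.00 × 10^8 / 1.10 × 10^6 ≈ 9.95
n = 10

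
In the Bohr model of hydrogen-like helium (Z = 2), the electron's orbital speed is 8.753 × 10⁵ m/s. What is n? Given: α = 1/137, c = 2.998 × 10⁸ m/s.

5

v_n = Zαc/n ⇒ n = Zαc/v = 2 × 0.007299 × 2.998 × 10⁸ / 8.753 × 10⁵ ≈ 5.00
n = 5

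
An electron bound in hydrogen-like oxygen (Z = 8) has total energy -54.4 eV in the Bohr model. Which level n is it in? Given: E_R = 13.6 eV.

E_n = −E_R Z²/n² ⇒ n² = E_R Z²/(−E_n) = 13.6 × 8² / 54.4 ≈ 16.00
n = 4

4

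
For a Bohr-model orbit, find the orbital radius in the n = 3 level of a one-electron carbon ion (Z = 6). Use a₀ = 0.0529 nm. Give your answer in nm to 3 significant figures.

r_n = n²a₀/Z = 3² × 0.0529 / 6
    = 9 × 0.0529 / 6 = 0.0794 nm

0.0794 nm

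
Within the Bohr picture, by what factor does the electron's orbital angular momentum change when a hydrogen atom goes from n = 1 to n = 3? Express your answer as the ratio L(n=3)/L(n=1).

3

L = nℏ depends only on n, so L ∝ n.
L(n=3)/L(n=1) = (3/1)^1 = 3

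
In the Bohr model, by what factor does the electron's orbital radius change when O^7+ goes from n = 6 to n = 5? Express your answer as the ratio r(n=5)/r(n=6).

25/36

r ∝ Z^-1 · n^2; with Z fixed, r ∝ n^2.
r(n=5)/r(n=6) = (5/6)^2 = 25/36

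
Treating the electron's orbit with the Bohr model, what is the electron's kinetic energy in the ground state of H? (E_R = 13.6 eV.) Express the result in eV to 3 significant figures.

13.6 eV

For a Coulomb orbit the virial theorem gives K = −E_n.
E_n = −E_R·Z²/n², so K = E_R·Z²/n² = 13.6 × 1²/1² = 13.6 eV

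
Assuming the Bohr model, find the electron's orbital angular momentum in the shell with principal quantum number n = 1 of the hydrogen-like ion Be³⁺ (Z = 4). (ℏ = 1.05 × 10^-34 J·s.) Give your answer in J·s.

1.05 × 10^-34 J·s

L_n = nℏ = 1 × 1.05 × 10^-34 = 1.05 × 10^-34 J·s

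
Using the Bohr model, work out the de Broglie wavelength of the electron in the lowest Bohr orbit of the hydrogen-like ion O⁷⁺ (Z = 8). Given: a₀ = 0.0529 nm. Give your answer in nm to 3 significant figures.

0.0415 nm

The Bohr quantisation condition is nλ = 2πr_n.
r_n = n²a₀/Z = 0.00661 nm
λ = 2πr_n/n = 2π·0.00661/1 = 0.0415 nm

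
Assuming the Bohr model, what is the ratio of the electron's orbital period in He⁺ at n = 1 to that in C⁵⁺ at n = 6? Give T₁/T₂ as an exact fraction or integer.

1/24

T ∝ Z^-2 · n^3
T₁/T₂ = (2/6)^-2 · (1/6)^3 = 1/24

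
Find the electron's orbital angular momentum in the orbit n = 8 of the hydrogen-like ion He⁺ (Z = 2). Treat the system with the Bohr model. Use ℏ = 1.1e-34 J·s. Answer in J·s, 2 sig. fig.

L_n = nℏ = 8 × 1.1e-34 = 8.8e-34 J·s

8.8e-34 J·s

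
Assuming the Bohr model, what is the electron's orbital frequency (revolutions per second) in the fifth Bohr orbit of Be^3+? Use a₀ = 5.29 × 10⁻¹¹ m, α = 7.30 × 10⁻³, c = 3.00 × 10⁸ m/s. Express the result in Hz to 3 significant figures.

r = n²a₀/Z = 3.31 × 10⁻¹⁰ m, v = Zαc/n = 1.75 × 10⁶ m/s
f = v/(2πr) = 8.43 × 10¹⁴ Hz

8.43 × 10¹⁴ Hz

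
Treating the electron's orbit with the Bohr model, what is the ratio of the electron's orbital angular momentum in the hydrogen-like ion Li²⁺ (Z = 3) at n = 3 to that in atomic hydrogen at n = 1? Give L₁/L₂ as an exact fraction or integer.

L = nℏ is independent of Z.
L₁/L₂ = n₁/n₂ = 3/1 = 3

3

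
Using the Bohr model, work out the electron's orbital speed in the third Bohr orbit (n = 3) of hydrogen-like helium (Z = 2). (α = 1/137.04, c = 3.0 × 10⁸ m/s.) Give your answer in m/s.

v_n = Zαc/n = 2 × 0.0073 × 3.0 × 10⁸ / 3
    = 1.5 × 10⁶ m/s

1.5 × 10⁶ m/s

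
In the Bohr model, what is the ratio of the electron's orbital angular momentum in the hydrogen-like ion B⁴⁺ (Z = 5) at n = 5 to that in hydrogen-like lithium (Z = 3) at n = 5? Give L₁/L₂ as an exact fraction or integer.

L = nℏ is independent of Z.
L₁/L₂ = n₁/n₂ = 5/5 = 1

1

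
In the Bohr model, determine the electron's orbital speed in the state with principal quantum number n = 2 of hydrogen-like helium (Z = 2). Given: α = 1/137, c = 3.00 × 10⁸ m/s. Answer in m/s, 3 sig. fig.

v_n = Zαc/n = 2 × 0.00730 × 3.00 × 10⁸ / 2
    = 2.19 × 10⁶ m/s

2.19 × 10⁶ m/s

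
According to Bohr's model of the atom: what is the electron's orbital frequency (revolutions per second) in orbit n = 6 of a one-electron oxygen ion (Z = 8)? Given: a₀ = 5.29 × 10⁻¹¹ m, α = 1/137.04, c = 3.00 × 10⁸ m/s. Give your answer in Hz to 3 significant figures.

r = n²a₀/Z = 2.38 × 10⁻¹⁰ m, v = Zαc/n = 2.92 × 10⁶ m/s
f = v/(2πr) = 1.95 × 10¹⁵ Hz

1.95 × 10¹⁵ Hz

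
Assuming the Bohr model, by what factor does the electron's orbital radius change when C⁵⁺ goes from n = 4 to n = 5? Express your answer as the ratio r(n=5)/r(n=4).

25/16

r ∝ Z^-1 · n^2; with Z fixed, r ∝ n^2.
r(n=5)/r(n=4) = (5/4)^2 = 25/16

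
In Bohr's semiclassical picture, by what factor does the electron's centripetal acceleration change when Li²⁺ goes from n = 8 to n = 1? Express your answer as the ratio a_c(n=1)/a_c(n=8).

a_c ∝ Z^3 · n^-4; with Z fixed, a_c ∝ n^-4.
a_c(n=1)/a_c(n=8) = (1/8)^-4 = 4096

4096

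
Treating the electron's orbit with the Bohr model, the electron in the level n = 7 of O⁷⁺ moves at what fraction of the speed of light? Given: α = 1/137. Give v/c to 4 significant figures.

0.008342

v_n = Zαc/n, so v/c = Zα/n = 8 × 0.007299 / 7 = 0.008342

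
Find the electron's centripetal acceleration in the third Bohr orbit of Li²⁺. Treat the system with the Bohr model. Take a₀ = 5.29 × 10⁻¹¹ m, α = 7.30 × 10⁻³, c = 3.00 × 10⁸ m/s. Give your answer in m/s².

r = n²a₀/Z = 1.59 × 10⁻¹⁰ m, v = Zαc/n = 2.19 × 10⁶ m/s
a = v²/r = (2.19 × 10⁶)² / 1.59 × 10⁻¹⁰ = 3.02 × 10²² m/s²

3.02 × 10²² m/s²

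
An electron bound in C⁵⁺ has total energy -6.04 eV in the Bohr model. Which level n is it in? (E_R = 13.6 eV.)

9

E_n = −E_R Z²/n² ⇒ n² = E_R Z²/(−E_n) = 13.6 × 6² / 6.04 ≈ 81.06
n = 9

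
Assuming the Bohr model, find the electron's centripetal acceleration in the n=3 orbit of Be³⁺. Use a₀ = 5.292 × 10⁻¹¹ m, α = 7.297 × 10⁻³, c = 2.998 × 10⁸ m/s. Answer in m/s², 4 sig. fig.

r = n²a₀/Z = 1.191 × 10⁻¹⁰ m, v = Zαc/n = 2.917 × 10⁶ m/s
a = v²/r = (2.917 × 10⁶)² / 1.191 × 10⁻¹⁰ = 7.145 × 10²² m/s²

7.145 × 10²² m/s²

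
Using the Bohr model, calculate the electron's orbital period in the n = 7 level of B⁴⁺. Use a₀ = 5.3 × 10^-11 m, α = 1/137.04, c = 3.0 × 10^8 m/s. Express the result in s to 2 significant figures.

2.1 × 10^-15 s

r = n²a₀/Z = 7²·5.3 × 10^-11/5 = 5.2 × 10^-10 m
v = Zαc/n = 5·0.0073·3.0 × 10^8/7 = 1.6 × 10^6 m/s
T = 2πr/v = 2.1 × 10^-15 s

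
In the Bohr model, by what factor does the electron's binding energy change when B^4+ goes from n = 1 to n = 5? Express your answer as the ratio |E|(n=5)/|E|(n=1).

1/25

|E| ∝ Z^2 · n^-2; with Z fixed, |E| ∝ n^-2.
|E|(n=5)/|E|(n=1) = (5/1)^-2 = 1/25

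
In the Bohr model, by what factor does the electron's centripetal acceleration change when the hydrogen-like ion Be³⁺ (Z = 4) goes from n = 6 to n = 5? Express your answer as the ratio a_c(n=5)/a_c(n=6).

1296/625

a_c ∝ Z^3 · n^-4; with Z fixed, a_c ∝ n^-4.
a_c(n=5)/a_c(n=6) = (5/6)^-4 = 1296/625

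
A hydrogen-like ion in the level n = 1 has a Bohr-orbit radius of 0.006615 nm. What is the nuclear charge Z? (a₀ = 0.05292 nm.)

r_n = n²a₀/Z ⇒ Z = n²a₀/r = 1² × 0.05292 / 0.006615 ≈ 8.00
Z = 8

8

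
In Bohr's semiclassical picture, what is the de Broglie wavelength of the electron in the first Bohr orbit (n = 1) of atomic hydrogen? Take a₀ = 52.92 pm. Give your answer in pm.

The Bohr quantisation condition is nλ = 2πr_n.
r_n = n²a₀/Z = 52.92 pm
λ = 2πr_n/n = 2π·52.92/1 = 332.5 pm

332.5 pm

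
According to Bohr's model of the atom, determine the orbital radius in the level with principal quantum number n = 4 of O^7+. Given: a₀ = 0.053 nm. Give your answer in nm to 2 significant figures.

0.11 nm

r_n = n²a₀/Z = 4² × 0.053 / 8
    = 16 × 0.053 / 8 = 0.11 nm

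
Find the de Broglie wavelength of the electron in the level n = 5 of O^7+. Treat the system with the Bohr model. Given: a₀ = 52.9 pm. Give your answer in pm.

208 pm

The Bohr quantisation condition is nλ = 2πr_n.
r_n = n²a₀/Z = 165 pm
λ = 2πr_n/n = 2π·165/5 = 208 pm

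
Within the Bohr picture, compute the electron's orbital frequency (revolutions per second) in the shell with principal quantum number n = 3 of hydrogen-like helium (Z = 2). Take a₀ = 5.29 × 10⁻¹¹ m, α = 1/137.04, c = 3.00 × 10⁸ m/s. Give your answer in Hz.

r = n²a₀/Z = 2.38 × 10⁻¹⁰ m, v = Zαc/n = 1.46 × 10⁶ m/s
f = v/(2πr) = 9.76 × 10¹⁴ Hz

9.76 × 10¹⁴ Hz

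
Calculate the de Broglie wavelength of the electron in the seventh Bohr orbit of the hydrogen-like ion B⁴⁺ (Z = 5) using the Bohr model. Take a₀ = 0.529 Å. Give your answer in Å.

The Bohr quantisation condition is nλ = 2πr_n.
r_n = n²a₀/Z = 5.18 Å
λ = 2πr_n/n = 2π·5.18/7 = 4.65 Å

4.65 Å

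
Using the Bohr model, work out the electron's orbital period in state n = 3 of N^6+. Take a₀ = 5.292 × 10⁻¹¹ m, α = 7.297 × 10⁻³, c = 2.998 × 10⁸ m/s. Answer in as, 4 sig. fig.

r = n²a₀/Z = 3²·5.292 × 10⁻¹¹/7 = 6.804 × 10⁻¹¹ m
v = Zαc/n = 7·0.007297·2.998 × 10⁸/3 = 5.104 × 10⁶ m/s
T = 2πr/v = 8.375 × 10⁻¹⁷ s = 83.75 as

83.75 as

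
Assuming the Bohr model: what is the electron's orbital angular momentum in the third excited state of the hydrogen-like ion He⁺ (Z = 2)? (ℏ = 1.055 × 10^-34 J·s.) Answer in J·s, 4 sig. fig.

4.220 × 10^-34 J·s

L_n = nℏ = 4 × 1.055 × 10^-34 = 4.220 × 10^-34 J·s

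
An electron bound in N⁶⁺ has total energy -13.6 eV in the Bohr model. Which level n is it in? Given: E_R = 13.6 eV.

E_n = −E_R Z²/n² ⇒ n² = E_R Z²/(−E_n) = 13.6 × 7² / 13.6 ≈ 49.00
n = 7

7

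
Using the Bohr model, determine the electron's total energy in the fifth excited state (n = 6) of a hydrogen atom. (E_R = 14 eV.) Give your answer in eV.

E_n = −E_R·Z²/n² = −14 × 1²/6² = -0.39 eV

-0.39 eV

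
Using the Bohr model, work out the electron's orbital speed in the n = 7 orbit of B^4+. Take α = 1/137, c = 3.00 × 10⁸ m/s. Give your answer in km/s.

1560 km/s

v_n = Zαc/n = 5 × 0.00730 × 3.00 × 10⁸ / 7
    = 1560 km/s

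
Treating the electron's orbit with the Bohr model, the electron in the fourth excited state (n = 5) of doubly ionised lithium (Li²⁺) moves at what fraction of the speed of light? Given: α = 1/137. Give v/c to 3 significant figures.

v_n = Zαc/n, so v/c = Zα/n = 3 × 0.00730 / 5 = 0.00438

0.00438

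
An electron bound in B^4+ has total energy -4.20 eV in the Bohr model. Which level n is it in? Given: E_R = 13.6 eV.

9

E_n = −E_R Z²/n² ⇒ n² = E_R Z²/(−E_n) = 13.6 × 5² / 4.20 ≈ 80.95
n = 9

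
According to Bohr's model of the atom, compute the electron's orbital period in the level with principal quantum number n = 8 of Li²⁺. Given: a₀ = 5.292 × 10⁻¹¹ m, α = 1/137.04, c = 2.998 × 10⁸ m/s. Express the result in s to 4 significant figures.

8.647 × 10⁻¹⁵ s

r = n²a₀/Z = 8²·5.292 × 10⁻¹¹/3 = 1.129 × 10⁻⁹ m
v = Zαc/n = 3·0.007297·2.998 × 10⁸/8 = 8.204 × 10⁵ m/s
T = 2πr/v = 8.647 × 10⁻¹⁵ s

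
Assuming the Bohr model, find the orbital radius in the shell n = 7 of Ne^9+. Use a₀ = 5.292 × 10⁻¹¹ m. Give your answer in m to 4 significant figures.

r_n = n²a₀/Z = 7² × 5.292 × 10⁻¹¹ / 10
    = 49 × 5.292 × 10⁻¹¹ / 10 = 2.593 × 10⁻¹⁰ m

2.593 × 10⁻¹⁰ m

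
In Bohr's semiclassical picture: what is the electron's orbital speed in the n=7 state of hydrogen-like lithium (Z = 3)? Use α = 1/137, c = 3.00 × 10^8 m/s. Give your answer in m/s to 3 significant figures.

v_n = Zαc/n = 3 × 0.00730 × 3.00 × 10^8 / 7
    = 9.38 × 10^5 m/s

9.38 × 10^5 m/s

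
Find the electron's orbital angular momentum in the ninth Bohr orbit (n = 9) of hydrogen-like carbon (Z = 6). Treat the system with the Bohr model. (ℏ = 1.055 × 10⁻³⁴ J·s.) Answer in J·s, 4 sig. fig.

9.495 × 10⁻³⁴ J·s

L_n = nℏ = 9 × 1.055 × 10⁻³⁴ = 9.495 × 10⁻³⁴ J·s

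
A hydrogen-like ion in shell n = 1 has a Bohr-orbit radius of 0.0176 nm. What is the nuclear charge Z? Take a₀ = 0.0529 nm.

3

r_n = n²a₀/Z ⇒ Z = n²a₀/r = 1² × 0.0529 / 0.0176 ≈ 3.01
Z = 3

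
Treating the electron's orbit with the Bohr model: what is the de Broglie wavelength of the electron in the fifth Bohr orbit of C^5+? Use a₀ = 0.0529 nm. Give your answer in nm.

0.277 nm

The Bohr quantisation condition is nλ = 2πr_n.
r_n = n²a₀/Z = 0.220 nm
λ = 2πr_n/n = 2π·0.220/5 = 0.277 nm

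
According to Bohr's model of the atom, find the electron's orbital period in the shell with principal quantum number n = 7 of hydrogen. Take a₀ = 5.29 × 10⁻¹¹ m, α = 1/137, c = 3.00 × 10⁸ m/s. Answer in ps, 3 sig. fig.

r = n²a₀/Z = 7²·5.29 × 10⁻¹¹/1 = 2.59 × 10⁻⁹ m
v = Zαc/n = 1·0.00730·3.00 × 10⁸/7 = 3.13 × 10⁵ m/s
T = 2πr/v = 5.21 × 10⁻¹⁴ s = 0.0521 ps

0.0521 ps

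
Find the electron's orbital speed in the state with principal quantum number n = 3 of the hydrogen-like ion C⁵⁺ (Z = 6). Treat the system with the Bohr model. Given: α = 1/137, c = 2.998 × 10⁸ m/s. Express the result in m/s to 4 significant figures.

v_n = Zαc/n = 6 × 0.007299 × 2.998 × 10⁸ / 3
    = 4.377 × 10⁶ m/s

4.377 × 10⁶ m/s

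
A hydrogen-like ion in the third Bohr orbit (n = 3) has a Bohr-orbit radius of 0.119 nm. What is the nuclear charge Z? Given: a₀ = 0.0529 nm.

4

r_n = n²a₀/Z ⇒ Z = n²a₀/r = 3² × 0.0529 / 0.119 ≈ 4.00
Z = 4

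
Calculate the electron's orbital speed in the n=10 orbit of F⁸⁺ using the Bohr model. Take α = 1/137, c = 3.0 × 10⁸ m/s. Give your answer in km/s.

v_n = Zαc/n = 9 × 0.0073 × 3.0 × 10⁸ / 10
    = 2000 km/s

2000 km/s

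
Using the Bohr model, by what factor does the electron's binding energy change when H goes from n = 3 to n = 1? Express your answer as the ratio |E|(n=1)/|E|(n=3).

|E| ∝ Z^2 · n^-2; with Z fixed, |E| ∝ n^-2.
|E|(n=1)/|E|(n=3) = (1/3)^-2 = 9

9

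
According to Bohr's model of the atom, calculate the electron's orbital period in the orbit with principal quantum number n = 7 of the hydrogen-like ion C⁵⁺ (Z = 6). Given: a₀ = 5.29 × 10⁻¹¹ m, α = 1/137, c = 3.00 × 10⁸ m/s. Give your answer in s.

r = n²a₀/Z = 7²·5.29 × 10⁻¹¹/6 = 4.32 × 10⁻¹⁰ m
v = Zαc/n = 6·0.00730·3.00 × 10⁸/7 = 1.88 × 10⁶ m/s
T = 2πr/v = 1.45 × 10⁻¹⁵ s

1.45 × 10⁻¹⁵ s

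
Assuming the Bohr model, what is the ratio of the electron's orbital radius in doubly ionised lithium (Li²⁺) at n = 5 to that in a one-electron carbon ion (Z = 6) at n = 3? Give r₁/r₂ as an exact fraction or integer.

50/9

r ∝ Z^-1 · n^2
r₁/r₂ = (3/6)^-1 · (5/3)^2 = 50/9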